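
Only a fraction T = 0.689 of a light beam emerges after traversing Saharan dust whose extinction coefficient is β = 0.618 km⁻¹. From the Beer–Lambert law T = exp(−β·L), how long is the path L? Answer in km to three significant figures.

Beer–Lambert: T = exp(−βL) ⇒ L = −ln(T)/β = −ln(0.689)/0.618 = 0.3725/0.618 = 0.6028 km.

0.603 km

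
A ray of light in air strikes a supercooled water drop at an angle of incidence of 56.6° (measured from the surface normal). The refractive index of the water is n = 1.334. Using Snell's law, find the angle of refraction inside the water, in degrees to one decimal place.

38.7°

Snell: sin θ_r = sin θ_i / n = sin 56.6° / 1.334 = 0.8348 / 1.334 = 0.6258.
θ_r = arcsin(0.6258) = 38.74°.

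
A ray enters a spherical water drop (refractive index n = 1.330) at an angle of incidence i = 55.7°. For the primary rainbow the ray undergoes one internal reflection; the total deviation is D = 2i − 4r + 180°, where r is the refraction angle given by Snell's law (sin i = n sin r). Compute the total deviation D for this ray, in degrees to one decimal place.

137.8°

sin r = sin 55.7° / 1.330 = 0.8261/1.330 = 0.6211; r = 38.40°.
D = 2·55.7° − 4·38.40° + 180° = 111.40° − 153.59° + 180° = 137.81°.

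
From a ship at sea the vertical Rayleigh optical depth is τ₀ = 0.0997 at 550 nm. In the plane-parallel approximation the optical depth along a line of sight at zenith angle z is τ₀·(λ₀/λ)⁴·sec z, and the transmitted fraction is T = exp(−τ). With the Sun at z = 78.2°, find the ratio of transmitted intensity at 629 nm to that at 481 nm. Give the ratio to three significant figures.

1.73

Airmass: sec 78.2° = 4.8901.
τ(629 nm) = 0.0997 × (550/629)⁴ × 4.8901 = 0.0997 × 0.5846 × 4.8901 = 0.2850.
τ(481 nm) = 0.0997 × (550/481)⁴ × 4.8901 = 0.0997 × 1.7095 × 4.8901 = 0.8335.
T(629)/T(481) = exp(τ_B − τ_A) = exp(0.5484) = 1.7306.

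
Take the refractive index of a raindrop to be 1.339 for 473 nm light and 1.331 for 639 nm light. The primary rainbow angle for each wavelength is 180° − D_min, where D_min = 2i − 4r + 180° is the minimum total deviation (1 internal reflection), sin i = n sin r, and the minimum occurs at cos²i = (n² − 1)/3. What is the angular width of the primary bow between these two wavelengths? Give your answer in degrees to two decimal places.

1.16°

At 473 nm (n = 1.339): cos²i = 0.26431 → i = 59.062°, r = 39.834°, D_min = 138.786°, rainbow angle = 41.214°.
At 639 nm (n = 1.331): cos²i = 0.25719 → i = 59.527°, r = 40.356°, D_min = 137.630°, rainbow angle = 42.370°.
Angular width = |41.214° − 42.370°| = 1.156°.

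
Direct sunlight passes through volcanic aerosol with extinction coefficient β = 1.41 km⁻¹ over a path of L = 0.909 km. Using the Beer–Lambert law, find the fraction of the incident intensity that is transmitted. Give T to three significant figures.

τ = β·L = 1.41 × 0.909 = 1.2817.
T = exp(−1.2817) = 0.2776.

0.278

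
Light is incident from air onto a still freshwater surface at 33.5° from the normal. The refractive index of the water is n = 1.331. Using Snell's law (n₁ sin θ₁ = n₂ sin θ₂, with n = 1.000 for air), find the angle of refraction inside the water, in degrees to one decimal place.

Snell: sin θ_r = sin θ_i / n = sin 33.5° / 1.331 = 0.5519 / 1.331 = 0.4147.
θ_r = arcsin(0.4147) = 24.50°.

24.5°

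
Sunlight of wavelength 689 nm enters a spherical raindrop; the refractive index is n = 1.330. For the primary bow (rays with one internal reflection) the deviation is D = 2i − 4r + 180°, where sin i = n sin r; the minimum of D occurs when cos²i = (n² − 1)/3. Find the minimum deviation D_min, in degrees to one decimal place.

cos²i = (1.76890 − 1)/3 = 0.25630; i = arccos(0.50626) = 59.585°.
sin r = sin 59.585°/1.330 = 0.64841; r = 40.422°.
D_min = 2·59.585° − 4·40.422° + 180° = 137.484°.

137.5°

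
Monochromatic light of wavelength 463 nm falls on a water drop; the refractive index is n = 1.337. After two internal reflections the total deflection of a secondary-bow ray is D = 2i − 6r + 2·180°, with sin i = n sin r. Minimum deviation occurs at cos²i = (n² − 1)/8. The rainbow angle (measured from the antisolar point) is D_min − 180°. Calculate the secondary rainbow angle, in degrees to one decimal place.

cos²i = (1.78757 − 1)/8 = 0.09845; i = arccos(0.31376) = 71.714°.
sin r = sin 71.714°/1.337 = 0.71017; r = 45.249°.
D_min = 2·71.714° − 6·45.249° + 360° = 231.934°.
Rainbow angle = D_min − 180° = 51.934°.

51.9°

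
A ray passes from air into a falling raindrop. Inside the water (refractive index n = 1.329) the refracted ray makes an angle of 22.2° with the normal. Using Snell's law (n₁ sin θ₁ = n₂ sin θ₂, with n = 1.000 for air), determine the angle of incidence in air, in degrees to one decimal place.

30.1°

Snell: sin θ_i = n · sin θ_r = 1.329 × sin 22.2° = 1.329 × 0.3778 = 0.5022.
θ_i = arcsin(0.5022) = 30.14°.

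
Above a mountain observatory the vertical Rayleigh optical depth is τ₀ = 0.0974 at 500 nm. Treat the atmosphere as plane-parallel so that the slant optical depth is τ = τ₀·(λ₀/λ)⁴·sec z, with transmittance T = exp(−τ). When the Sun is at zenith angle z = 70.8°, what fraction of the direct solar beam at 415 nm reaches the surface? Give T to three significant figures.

sec 70.8° = 3.0407.
τ = 0.0974 × (500/415)⁴ × 3.0407 = 0.0974 × 2.1071 × 3.0407 = 0.6241.
T = exp(−0.6241) = 0.5358.

0.536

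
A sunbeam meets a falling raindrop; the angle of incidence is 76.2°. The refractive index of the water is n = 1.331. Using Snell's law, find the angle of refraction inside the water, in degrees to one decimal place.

46.9°

Snell: sin θ_r = sin θ_i / n = sin 76.2° / 1.331 = 0.9711 / 1.331 = 0.7296.
θ_r = arcsin(0.7296) = 46.86°.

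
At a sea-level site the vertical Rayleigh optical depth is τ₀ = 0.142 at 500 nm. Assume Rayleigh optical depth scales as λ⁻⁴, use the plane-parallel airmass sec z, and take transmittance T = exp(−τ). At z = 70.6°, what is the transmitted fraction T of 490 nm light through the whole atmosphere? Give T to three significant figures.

0.629

sec 70.6° = 3.0106.
τ = 0.142 × (500/490)⁴ × 3.0106 = 0.142 × 1.0842 × 3.0106 = 0.4635.
T = exp(−0.4635) = 0.6291.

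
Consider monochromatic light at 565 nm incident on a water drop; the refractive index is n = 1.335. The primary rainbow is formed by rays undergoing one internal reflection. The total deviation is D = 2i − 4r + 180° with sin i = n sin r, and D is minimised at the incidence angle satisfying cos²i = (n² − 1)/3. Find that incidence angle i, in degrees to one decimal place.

cos²i = (1.335² − 1)/3 = (1.78222 − 1)/3 = 0.26074.
cos i = 0.51063, so i = 59.294°.

59.3°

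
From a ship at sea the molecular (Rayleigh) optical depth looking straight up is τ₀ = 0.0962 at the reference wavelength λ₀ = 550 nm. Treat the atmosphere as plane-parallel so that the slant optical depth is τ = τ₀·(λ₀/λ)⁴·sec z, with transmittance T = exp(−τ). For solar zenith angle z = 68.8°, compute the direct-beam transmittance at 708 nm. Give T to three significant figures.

sec 68.8° = 2.7653.
τ = 0.0962 × (550/708)⁴ × 2.7653 = 0.0962 × 0.3642 × 2.7653 = 0.0969.
T = exp(−0.0969) = 0.9077.

0.908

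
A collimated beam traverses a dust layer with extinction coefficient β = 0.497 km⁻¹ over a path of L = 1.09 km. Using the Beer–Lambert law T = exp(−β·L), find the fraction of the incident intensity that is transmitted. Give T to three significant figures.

0.582

τ = β·L = 0.497 × 1.09 = 0.5417.
T = exp(−0.5417) = 0.5817.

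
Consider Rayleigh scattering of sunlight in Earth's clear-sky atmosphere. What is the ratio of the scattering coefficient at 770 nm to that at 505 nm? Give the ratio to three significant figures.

Rayleigh scattering ∝ λ⁻⁴, so the ratio of coefficients is the inverse fourth power of the wavelength ratio.
σ(770)/σ(505) = (505/770)⁴ = (0.6558)⁴ = 0.185.

0.185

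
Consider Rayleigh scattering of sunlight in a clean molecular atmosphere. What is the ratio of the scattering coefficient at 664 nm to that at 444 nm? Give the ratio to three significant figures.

0.200

Rayleigh scattering ∝ λ⁻⁴, so the ratio of coefficients is the inverse fourth power of the wavelength ratio.
σ(664)/σ(444) = (444/664)⁴ = (0.6687)⁴ = 0.1999.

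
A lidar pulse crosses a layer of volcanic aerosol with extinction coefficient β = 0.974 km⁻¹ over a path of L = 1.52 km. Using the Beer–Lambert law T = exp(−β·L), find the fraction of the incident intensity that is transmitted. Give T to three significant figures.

τ = β·L = 0.974 × 1.52 = 1.4805.
T = exp(−1.4805) = 0.2275.

0.228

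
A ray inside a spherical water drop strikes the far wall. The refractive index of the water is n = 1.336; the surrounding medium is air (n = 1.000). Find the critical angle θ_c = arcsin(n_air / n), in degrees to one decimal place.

48.5°

sin θ_c = n_air / n = 1.000 / 1.336 = 0.7485.
θ_c = arcsin(0.7485) = 48.46°.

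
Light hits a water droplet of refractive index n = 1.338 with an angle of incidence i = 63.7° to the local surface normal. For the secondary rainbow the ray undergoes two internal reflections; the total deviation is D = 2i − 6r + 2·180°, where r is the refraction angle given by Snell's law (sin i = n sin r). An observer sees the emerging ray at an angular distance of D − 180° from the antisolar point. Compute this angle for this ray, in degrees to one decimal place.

55.0°

sin r = sin 63.7° / 1.338 = 0.8965/1.338 = 0.6700; r = 42.07°.
D = 2·63.7° − 6·42.07° + 2·180° = 127.40° − 252.41° + 360° = 234.99°.
Angle from antisolar point = D − 180° = 54.99°.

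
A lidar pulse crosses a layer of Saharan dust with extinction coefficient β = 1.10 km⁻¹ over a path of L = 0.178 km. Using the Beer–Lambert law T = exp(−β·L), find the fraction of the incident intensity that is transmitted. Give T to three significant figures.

τ = β·L = 1.10 × 0.178 = 0.1958.
T = exp(−0.1958) = 0.8222.

0.822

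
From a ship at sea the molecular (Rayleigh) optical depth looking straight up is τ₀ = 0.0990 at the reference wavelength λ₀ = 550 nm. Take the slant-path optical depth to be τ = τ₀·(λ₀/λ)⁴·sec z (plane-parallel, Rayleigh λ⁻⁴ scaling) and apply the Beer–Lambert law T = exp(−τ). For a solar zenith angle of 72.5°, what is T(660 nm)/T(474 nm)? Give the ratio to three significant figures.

1.55

Airmass: sec 72.5° = 3.3255.
τ(660 nm) = 0.0990 × (550/660)⁴ × 3.3255 = 0.0990 × 0.4823 × 3.3255 = 0.1588.
τ(474 nm) = 0.0990 × (550/474)⁴ × 3.3255 = 0.0990 × 1.8127 × 3.3255 = 0.5968.
T(660)/T(474) = exp(τ_B − τ_A) = exp(0.4380) = 1.5497.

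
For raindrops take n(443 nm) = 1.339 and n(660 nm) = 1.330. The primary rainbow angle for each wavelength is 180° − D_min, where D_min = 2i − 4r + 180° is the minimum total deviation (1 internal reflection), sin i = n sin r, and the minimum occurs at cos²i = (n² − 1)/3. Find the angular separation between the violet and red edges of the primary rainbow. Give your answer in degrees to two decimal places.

At 443 nm (n = 1.339): cos²i = 0.26431 → i = 59.062°, r = 39.834°, D_min = 138.786°, rainbow angle = 41.214°.
At 660 nm (n = 1.330): cos²i = 0.25630 → i = 59.585°, r = 40.422°, D_min = 137.484°, rainbow angle = 42.516°.
Angular width = |41.214° − 42.516°| = 1.303°.

1.30°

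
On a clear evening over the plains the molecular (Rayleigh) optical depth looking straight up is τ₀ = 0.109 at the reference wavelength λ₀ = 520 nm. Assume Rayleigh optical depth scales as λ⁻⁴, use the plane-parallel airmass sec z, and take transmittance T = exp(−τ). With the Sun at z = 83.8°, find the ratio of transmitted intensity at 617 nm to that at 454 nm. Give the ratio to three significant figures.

Airmass: sec 83.8° = 9.2593.
τ(617 nm) = 0.109 × (520/617)⁴ × 9.2593 = 0.109 × 0.5045 × 9.2593 = 0.5092.
τ(454 nm) = 0.109 × (520/454)⁴ × 9.2593 = 0.109 × 1.7210 × 9.2593 = 1.7370.
T(617)/T(454) = exp(τ_B − τ_A) = exp(1.2278) = 3.4137.

3.41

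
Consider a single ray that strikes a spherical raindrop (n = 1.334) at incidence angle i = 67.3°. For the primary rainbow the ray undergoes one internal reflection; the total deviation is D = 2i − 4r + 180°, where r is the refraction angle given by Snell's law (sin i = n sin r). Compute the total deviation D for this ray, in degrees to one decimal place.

139.6°

sin r = sin 67.3° / 1.334 = 0.9225/1.334 = 0.6916; r = 43.75°.
D = 2·67.3° − 4·43.75° + 180° = 134.60° − 175.01° + 180° = 139.59°.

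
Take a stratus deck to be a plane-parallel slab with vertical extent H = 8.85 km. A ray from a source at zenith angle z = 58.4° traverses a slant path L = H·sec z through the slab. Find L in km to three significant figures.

16.9 km

sec z = 1/cos 58.4° = 1.9084.
L = 8.85 × 1.9084 = 16.890 km.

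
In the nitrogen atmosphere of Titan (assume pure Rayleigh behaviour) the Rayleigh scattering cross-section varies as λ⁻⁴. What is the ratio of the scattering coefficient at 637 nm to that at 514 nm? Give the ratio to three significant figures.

0.424

Rayleigh scattering ∝ λ⁻⁴, so the ratio of coefficients is the inverse fourth power of the wavelength ratio.
σ(637)/σ(514) = (514/637)⁴ = (0.8069)⁴ = 0.4239.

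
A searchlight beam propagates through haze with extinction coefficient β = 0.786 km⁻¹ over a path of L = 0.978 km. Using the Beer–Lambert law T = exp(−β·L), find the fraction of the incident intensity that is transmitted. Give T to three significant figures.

0.464

τ = β·L = 0.786 × 0.978 = 0.7687.
T = exp(−0.7687) = 0.4636.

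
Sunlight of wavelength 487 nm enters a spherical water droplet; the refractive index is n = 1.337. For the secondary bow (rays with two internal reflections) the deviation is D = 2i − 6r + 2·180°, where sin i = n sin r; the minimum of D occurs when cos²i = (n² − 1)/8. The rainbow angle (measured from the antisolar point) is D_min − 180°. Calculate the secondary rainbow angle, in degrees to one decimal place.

51.9°

cos²i = (1.78757 − 1)/8 = 0.09845; i = arccos(0.31376) = 71.714°.
sin r = sin 71.714°/1.337 = 0.71017; r = 45.249°.
D_min = 2·71.714° − 6·45.249° + 360° = 231.934°.
Rainbow angle = D_min − 180° = 51.934°.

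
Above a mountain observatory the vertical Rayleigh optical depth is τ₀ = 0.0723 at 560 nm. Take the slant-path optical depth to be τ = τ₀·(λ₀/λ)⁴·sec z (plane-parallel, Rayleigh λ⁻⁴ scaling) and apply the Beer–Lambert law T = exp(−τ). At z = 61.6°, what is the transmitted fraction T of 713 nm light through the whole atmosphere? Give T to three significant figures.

sec 61.6° = 2.1025.
τ = 0.0723 × (560/713)⁴ × 2.1025 = 0.0723 × 0.3805 × 2.1025 = 0.0578.
T = exp(−0.0578) = 0.9438.

0.944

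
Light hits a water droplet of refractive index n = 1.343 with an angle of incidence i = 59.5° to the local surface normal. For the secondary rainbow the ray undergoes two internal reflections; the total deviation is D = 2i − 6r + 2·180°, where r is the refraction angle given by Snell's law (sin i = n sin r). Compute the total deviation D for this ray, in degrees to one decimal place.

sin r = sin 59.5° / 1.343 = 0.8616/1.343 = 0.6416; r = 39.91°.
D = 2·59.5° − 6·39.91° + 2·180° = 119.00° − 239.45° + 360° = 239.55°.

239.5°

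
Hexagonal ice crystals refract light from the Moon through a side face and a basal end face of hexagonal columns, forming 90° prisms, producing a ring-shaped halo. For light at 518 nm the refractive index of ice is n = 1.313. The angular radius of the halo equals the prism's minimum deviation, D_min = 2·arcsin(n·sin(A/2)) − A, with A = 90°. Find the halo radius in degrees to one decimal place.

n·sin(A/2) = 1.313 × sin 45° = 1.313 × 0.7071 = 0.9284.
D_min = 2·arcsin(0.9284) − 90° = 2 × 68.192° − 90° = 46.383°.

46.4°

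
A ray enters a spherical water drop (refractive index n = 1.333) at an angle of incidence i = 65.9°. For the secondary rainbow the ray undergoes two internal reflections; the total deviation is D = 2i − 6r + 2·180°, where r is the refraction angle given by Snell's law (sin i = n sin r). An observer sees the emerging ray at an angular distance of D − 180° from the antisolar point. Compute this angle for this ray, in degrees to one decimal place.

52.5°

sin r = sin 65.9° / 1.333 = 0.9128/1.333 = 0.6848; r = 43.22°.
D = 2·65.9° − 6·43.22° + 2·180° = 131.80° − 259.32° + 360° = 232.48°.
Angle from antisolar point = D − 180° = 52.48°.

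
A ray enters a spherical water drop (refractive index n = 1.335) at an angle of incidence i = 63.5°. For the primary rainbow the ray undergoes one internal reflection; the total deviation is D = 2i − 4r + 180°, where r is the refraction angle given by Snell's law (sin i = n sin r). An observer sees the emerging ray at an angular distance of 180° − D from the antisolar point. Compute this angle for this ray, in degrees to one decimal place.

41.4°

sin r = sin 63.5° / 1.335 = 0.8949/1.335 = 0.6704; r = 42.10°.
D = 2·63.5° − 4·42.10° + 180° = 127.00° − 168.38° + 180° = 138.62°.
Angle from antisolar point = 180° − D = 41.38°.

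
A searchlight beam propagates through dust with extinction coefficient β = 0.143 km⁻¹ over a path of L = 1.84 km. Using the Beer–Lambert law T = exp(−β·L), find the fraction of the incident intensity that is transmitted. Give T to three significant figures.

0.769

τ = β·L = 0.143 × 1.84 = 0.2631.
T = exp(−0.2631) = 0.7686.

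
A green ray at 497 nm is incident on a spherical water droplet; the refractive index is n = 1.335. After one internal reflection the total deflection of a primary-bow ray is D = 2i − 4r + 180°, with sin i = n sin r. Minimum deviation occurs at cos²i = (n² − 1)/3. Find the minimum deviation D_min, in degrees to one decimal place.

138.2°

cos²i = (1.78222 − 1)/3 = 0.26074; i = arccos(0.51063) = 59.294°.
sin r = sin 59.294°/1.335 = 0.64405; r = 40.094°.
D_min = 2·59.294° − 4·40.094° + 180° = 138.212°.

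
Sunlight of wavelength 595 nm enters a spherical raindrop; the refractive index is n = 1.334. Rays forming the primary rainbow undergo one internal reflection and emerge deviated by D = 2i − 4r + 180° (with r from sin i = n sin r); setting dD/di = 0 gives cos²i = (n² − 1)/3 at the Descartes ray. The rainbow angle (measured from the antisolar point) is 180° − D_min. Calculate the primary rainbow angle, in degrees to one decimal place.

cos²i = (1.77956 − 1)/3 = 0.25985; i = arccos(0.50976) = 59.352°.
sin r = sin 59.352°/1.334 = 0.64492; r = 40.159°.
D_min = 2·59.352° − 4·40.159° + 180° = 138.067°.
Rainbow angle = 180° − D_min = 41.933°.

41.9°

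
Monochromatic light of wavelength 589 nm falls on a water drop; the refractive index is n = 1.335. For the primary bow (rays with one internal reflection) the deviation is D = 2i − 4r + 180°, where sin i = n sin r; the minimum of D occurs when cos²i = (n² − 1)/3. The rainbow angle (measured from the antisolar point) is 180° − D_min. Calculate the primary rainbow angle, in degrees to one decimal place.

41.8°

cos²i = (1.78222 − 1)/3 = 0.26074; i = arccos(0.51063) = 59.294°.
sin r = sin 59.294°/1.335 = 0.64405; r = 40.094°.
D_min = 2·59.294° − 4·40.094° + 180° = 138.212°.
Rainbow angle = 180° − D_min = 41.788°.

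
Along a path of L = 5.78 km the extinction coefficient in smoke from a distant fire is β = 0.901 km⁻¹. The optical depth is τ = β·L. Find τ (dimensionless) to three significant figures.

5.21

τ = β·L = 0.901 × 5.78 = 5.2078.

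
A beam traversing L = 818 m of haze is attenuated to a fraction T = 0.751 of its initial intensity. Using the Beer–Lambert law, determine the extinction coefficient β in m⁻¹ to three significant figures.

Beer–Lambert: T = exp(−βL) ⇒ β = −ln(T)/L = −ln(0.751)/818 = 0.2863/818 = 0.0003501 m⁻¹.

0.000350 m⁻¹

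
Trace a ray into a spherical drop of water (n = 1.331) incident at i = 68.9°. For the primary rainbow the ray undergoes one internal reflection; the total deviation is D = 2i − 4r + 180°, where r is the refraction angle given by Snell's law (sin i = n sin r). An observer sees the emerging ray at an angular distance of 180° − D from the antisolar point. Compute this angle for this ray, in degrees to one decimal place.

sin r = sin 68.9° / 1.331 = 0.9330/1.331 = 0.7009; r = 44.50°.
D = 2·68.9° − 4·44.50° + 180° = 137.80° − 178.01° + 180° = 139.79°.
Angle from antisolar point = 180° − D = 40.21°.

40.2°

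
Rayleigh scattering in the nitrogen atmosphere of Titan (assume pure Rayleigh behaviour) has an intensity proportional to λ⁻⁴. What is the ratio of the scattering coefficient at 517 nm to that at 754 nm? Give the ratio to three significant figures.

4.52

Rayleigh scattering ∝ λ⁻⁴, so the ratio of coefficients is the inverse fourth power of the wavelength ratio.
σ(517)/σ(754) = (754/517)⁴ = (1.4584)⁴ = 4.524.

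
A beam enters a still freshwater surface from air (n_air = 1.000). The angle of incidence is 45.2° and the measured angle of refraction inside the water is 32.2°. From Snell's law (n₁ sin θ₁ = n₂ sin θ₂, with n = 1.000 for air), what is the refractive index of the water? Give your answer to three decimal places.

1.332

n = sin θ_i / sin θ_r = sin 45.2° / sin 32.2° = 0.7096 / 0.5329 = 1.3316.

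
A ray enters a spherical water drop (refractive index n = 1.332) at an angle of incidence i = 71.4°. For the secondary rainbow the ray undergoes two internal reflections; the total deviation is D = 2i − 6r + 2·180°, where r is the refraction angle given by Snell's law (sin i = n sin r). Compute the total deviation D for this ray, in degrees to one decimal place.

230.6°

sin r = sin 71.4° / 1.332 = 0.9478/1.332 = 0.7115; r = 45.36°.
D = 2·71.4° − 6·45.36° + 2·180° = 142.80° − 272.16° + 360° = 230.64°.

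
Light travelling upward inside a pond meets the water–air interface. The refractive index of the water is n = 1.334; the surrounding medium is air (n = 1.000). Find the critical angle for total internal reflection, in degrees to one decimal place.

sin θ_c = n_air / n = 1.000 / 1.334 = 0.7496.
θ_c = arcsin(0.7496) = 48.56°.

48.6°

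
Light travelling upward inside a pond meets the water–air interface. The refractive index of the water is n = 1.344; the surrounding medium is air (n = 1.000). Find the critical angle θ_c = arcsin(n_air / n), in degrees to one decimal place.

sin θ_c = n_air / n = 1.000 / 1.344 = 0.7440.
θ_c = arcsin(0.7440) = 48.08°.

48.1°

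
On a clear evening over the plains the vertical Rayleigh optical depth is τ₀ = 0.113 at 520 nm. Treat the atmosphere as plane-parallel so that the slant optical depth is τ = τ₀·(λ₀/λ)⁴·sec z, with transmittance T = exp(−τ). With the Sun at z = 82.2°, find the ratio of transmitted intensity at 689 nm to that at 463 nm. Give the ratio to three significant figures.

Airmass: sec 82.2° = 7.3684.
τ(689 nm) = 0.113 × (520/689)⁴ × 7.3684 = 0.113 × 0.3244 × 7.3684 = 0.2701.
τ(463 nm) = 0.113 × (520/463)⁴ × 7.3684 = 0.113 × 1.5911 × 7.3684 = 1.3248.
T(689)/T(463) = exp(τ_B − τ_A) = exp(1.0546) = 2.8709.

2.87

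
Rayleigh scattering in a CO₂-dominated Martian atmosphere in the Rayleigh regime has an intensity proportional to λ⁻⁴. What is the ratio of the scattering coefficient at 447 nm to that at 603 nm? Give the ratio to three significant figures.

3.31

Rayleigh scattering ∝ λ⁻⁴, so the ratio of coefficients is the inverse fourth power of the wavelength ratio.
σ(447)/σ(603) = (603/447)⁴ = (1.3490)⁴ = 3.312.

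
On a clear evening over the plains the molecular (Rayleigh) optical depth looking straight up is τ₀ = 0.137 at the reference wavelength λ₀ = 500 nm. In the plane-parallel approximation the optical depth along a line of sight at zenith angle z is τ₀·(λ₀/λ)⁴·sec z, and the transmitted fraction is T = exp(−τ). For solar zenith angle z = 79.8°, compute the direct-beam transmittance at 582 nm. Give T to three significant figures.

sec 79.8° = 5.6470.
τ = 0.137 × (500/582)⁴ × 5.6470 = 0.137 × 0.5447 × 5.6470 = 0.4214.
T = exp(−0.4214) = 0.6561.

0.656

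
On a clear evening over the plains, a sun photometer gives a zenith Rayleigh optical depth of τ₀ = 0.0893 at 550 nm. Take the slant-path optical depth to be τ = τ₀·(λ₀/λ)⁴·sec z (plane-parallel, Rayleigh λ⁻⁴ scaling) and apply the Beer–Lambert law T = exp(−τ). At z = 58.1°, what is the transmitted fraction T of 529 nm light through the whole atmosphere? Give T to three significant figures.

0.821

sec 58.1° = 1.8924.
τ = 0.0893 × (550/529)⁴ × 1.8924 = 0.0893 × 1.1685 × 1.8924 = 0.1975.
T = exp(−0.1975) = 0.8208.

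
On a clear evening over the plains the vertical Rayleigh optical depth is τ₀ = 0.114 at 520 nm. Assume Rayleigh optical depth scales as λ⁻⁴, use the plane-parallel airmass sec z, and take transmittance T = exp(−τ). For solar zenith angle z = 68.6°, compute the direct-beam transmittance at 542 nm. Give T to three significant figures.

0.767

sec 68.6° = 2.7407.
τ = 0.114 × (520/542)⁴ × 2.7407 = 0.114 × 0.8473 × 2.7407 = 0.2647.
T = exp(−0.2647) = 0.7674.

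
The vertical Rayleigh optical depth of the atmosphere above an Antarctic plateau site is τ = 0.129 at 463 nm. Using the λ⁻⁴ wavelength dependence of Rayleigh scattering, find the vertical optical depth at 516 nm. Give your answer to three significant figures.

0.0836

τ(516 nm) = τ(463 nm) × (463/516)⁴ = 0.129 × (0.8973)⁴ = 0.129 × 0.6482 = 0.0836.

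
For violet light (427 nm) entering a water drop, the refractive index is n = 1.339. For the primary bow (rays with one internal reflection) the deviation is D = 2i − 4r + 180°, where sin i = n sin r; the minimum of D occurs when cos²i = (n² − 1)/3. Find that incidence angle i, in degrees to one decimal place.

59.1°

cos²i = (1.339² − 1)/3 = (1.79292 − 1)/3 = 0.26431.
cos i = 0.51411, so i = 59.062°.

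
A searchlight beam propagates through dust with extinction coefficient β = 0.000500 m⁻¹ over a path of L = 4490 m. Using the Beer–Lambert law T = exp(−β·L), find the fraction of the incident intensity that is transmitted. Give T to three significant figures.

τ = β·L = 0.000500 × 4490 = 2.2450.
T = exp(−2.2450) = 0.1059.

0.106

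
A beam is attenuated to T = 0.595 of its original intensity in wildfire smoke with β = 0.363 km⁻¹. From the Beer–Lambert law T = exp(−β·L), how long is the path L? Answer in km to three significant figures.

Beer–Lambert: T = exp(−βL) ⇒ L = −ln(T)/β = −ln(0.595)/0.363 = 0.5192/0.363 = 1.43 km.

1.43 km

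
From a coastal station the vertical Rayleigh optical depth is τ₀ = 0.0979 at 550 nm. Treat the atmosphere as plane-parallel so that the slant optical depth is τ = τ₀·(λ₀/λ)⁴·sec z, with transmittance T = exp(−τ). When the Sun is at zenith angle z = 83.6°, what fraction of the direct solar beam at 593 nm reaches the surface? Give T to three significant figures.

sec 83.6° = 8.9711.
τ = 0.0979 × (550/593)⁴ × 8.9711 = 0.0979 × 0.7400 × 8.9711 = 0.6499.
T = exp(−0.6499) = 0.5221.

0.522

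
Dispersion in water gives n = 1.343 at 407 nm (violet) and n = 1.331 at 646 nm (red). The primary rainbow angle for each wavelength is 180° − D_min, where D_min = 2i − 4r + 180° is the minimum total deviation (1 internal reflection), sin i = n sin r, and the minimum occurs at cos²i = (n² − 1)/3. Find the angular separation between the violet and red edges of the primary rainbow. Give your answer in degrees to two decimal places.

At 407 nm (n = 1.343): cos²i = 0.26788 → i = 58.830°, r = 39.577°, D_min = 139.354°, rainbow angle = 40.646°.
At 646 nm (n = 1.331): cos²i = 0.25719 → i = 59.527°, r = 40.356°, D_min = 137.630°, rainbow angle = 42.370°.
Angular width = |40.646° − 42.370°| = 1.724°.

1.72°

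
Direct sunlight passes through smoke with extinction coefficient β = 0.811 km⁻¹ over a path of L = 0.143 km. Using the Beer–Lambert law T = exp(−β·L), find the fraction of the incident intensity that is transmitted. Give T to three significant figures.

0.890

τ = β·L = 0.811 × 0.143 = 0.1160.
T = exp(−0.1160) = 0.8905.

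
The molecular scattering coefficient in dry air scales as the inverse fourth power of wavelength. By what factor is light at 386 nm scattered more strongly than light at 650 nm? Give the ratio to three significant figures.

Rayleigh scattering ∝ λ⁻⁴, so the ratio of coefficients is the inverse fourth power of the wavelength ratio.
σ(386)/σ(650) = (650/386)⁴ = (1.6839)⁴ = 8.041.

8.04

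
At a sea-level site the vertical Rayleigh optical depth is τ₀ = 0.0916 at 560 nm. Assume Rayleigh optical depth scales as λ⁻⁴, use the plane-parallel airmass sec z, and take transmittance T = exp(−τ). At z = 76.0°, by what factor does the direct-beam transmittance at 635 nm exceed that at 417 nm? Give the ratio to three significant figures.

Airmass: sec 76.0° = 4.1336.
τ(635 nm) = 0.0916 × (560/635)⁴ × 4.1336 = 0.0916 × 0.6049 × 4.1336 = 0.2290.
τ(417 nm) = 0.0916 × (560/417)⁴ × 4.1336 = 0.0916 × 3.2524 × 4.1336 = 1.2315.
T(635)/T(417) = exp(τ_B − τ_A) = exp(1.0025) = 2.7250.

2.72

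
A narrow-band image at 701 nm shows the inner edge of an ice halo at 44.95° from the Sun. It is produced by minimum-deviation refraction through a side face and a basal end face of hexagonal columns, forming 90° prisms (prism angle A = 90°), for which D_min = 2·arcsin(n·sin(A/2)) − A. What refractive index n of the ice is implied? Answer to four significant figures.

1.306

Rearranging: n = sin((D_min + A)/2) / sin(A/2).
(D_min + A)/2 = (44.95° + 90°)/2 = 67.475°.
n = sin 67.475° / sin 45° = 0.9237 / 0.7071 = 1.3063.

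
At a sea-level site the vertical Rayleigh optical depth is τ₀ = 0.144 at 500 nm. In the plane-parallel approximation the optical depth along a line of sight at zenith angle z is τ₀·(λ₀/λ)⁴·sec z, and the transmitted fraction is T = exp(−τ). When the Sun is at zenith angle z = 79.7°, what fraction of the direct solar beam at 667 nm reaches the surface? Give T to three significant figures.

0.775

sec 79.7° = 5.5928.
τ = 0.144 × (500/667)⁴ × 5.5928 = 0.144 × 0.3158 × 5.5928 = 0.2543.
T = exp(−0.2543) = 0.7755.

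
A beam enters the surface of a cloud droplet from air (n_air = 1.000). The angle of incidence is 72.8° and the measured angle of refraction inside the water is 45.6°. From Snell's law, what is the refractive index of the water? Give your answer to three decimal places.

1.337

n = sin θ_i / sin θ_r = sin 72.8° / sin 45.6° = 0.9553 / 0.7145 = 1.3370.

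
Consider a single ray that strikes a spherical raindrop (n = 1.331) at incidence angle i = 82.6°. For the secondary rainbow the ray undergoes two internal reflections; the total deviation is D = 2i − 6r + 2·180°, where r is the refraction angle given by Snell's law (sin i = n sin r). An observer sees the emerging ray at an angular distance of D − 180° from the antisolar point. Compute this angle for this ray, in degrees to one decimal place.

sin r = sin 82.6° / 1.331 = 0.9917/1.331 = 0.7451; r = 48.16°.
D = 2·82.6° − 6·48.16° + 2·180° = 165.20° − 288.98° + 360° = 236.22°.
Angle from antisolar point = D − 180° = 56.22°.

56.2°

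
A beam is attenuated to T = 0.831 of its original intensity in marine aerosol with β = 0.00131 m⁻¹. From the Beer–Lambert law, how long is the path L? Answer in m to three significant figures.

Beer–Lambert: T = exp(−βL) ⇒ L = −ln(T)/β = −ln(0.831)/0.00131 = 0.1851/0.00131 = 141.3 m.

141 m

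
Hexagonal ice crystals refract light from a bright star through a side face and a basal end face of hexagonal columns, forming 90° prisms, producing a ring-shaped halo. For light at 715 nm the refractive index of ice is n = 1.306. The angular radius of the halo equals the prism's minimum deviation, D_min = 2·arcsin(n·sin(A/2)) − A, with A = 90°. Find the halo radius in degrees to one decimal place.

n·sin(A/2) = 1.306 × sin 45° = 1.306 × 0.7071 = 0.9235.
D_min = 2·arcsin(0.9235) − 90° = 2 × 67.440° − 90° = 44.881°.

44.9°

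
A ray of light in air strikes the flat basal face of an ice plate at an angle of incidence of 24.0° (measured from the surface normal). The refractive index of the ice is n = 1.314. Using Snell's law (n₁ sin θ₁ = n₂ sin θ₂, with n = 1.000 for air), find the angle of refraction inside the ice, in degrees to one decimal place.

18.0°

Snell: sin θ_r = sin θ_i / n = sin 24.0° / 1.314 = 0.4067 / 1.314 = 0.3095.
θ_r = arcsin(0.3095) = 18.03°.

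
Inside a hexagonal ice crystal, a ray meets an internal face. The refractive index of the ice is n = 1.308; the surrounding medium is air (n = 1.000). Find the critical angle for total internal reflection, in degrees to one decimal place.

sin θ_c = n_air / n = 1.000 / 1.308 = 0.7645.
θ_c = arcsin(0.7645) = 49.86°.

49.9°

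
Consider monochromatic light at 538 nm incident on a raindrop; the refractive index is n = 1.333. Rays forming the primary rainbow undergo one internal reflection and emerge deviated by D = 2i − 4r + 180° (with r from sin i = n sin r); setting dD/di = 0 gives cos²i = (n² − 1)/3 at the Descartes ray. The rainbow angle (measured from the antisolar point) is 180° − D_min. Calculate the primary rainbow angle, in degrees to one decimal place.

42.1°

cos²i = (1.77689 − 1)/3 = 0.25896; i = arccos(0.50888) = 59.410°.
sin r = sin 59.410°/1.333 = 0.64579; r = 40.225°.
D_min = 2·59.410° − 4·40.225° + 180° = 137.922°.
Rainbow angle = 180° − D_min = 42.078°.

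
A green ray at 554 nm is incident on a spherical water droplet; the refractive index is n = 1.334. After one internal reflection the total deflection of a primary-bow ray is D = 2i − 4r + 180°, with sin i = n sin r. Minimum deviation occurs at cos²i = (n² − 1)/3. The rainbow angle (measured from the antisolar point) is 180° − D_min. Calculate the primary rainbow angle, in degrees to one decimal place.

cos²i = (1.77956 − 1)/3 = 0.25985; i = arccos(0.50976) = 59.352°.
sin r = sin 59.352°/1.334 = 0.64492; r = 40.159°.
D_min = 2·59.352° − 4·40.159° + 180° = 138.067°.
Rainbow angle = 180° − D_min = 41.933°.

41.9°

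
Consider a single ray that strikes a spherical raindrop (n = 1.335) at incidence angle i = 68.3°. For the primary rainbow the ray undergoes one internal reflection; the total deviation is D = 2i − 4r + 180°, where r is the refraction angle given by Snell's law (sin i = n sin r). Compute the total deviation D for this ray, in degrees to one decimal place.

140.2°

sin r = sin 68.3° / 1.335 = 0.9291/1.335 = 0.6960; r = 44.11°.
D = 2·68.3° − 4·44.11° + 180° = 136.60° − 176.42° + 180° = 140.18°.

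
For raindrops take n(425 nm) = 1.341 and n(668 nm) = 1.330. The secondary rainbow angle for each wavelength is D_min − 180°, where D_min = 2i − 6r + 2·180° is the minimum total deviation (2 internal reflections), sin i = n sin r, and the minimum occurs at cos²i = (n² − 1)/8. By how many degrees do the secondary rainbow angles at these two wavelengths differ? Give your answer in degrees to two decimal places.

At 425 nm (n = 1.341): cos²i = 0.09979 → i = 71.586°, r = 45.034°, D_min = 232.966°, rainbow angle = 52.966°.
At 668 nm (n = 1.330): cos²i = 0.09611 → i = 71.940°, r = 45.630°, D_min = 230.101°, rainbow angle = 50.101°.
Angular width = |52.966° − 50.101°| = 2.865°.

2.86°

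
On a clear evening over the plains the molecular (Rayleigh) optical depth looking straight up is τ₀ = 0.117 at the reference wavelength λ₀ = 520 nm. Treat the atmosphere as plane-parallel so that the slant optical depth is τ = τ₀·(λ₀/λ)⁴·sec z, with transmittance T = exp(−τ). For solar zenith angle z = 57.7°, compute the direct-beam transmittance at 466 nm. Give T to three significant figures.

0.712

sec 57.7° = 1.8714.
τ = 0.117 × (520/466)⁴ × 1.8714 = 0.117 × 1.5505 × 1.8714 = 0.3395.
T = exp(−0.3395) = 0.7121.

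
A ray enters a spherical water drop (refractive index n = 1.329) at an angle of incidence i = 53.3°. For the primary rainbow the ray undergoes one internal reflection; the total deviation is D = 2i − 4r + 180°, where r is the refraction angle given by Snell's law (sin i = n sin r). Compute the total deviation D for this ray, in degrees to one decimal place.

138.2°

sin r = sin 53.3° / 1.329 = 0.8018/1.329 = 0.6033; r = 37.11°.
D = 2·53.3° − 4·37.11° + 180° = 106.60° − 148.42° + 180° = 138.18°.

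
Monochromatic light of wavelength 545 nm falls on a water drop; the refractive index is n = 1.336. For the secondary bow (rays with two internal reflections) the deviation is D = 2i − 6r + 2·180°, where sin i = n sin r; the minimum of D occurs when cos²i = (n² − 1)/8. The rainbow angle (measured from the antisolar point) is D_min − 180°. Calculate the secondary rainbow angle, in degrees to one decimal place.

51.7°

cos²i = (1.78490 − 1)/8 = 0.09811; i = arccos(0.31323) = 71.746°.
sin r = sin 71.746°/1.336 = 0.71084; r = 45.303°.
D_min = 2·71.746° − 6·45.303° + 360° = 231.674°.
Rainbow angle = D_min − 180° = 51.674°.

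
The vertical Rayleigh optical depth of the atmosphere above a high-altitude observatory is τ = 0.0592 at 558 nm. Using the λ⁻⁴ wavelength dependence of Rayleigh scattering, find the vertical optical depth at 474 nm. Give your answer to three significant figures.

0.114

τ(474 nm) = τ(558 nm) × (558/474)⁴ = 0.0592 × (1.1772)⁴ = 0.0592 × 1.9205 = 0.1137.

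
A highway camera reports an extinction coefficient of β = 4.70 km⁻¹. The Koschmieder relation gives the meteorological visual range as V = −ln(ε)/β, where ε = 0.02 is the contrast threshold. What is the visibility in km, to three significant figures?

0.832 km

V = −ln(0.02) / 4.70 = 3.912 / 4.70 = 0.8323 km.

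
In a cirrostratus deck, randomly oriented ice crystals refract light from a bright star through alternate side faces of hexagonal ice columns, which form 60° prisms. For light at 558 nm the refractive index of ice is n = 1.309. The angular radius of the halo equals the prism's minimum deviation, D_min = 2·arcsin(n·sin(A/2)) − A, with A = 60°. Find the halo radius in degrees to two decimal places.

21.76°

n·sin(A/2) = 1.309 × sin 30° = 1.309 × 0.5000 = 0.6545.
D_min = 2·arcsin(0.6545) − 60° = 2 × 40.882° − 60° = 21.763°.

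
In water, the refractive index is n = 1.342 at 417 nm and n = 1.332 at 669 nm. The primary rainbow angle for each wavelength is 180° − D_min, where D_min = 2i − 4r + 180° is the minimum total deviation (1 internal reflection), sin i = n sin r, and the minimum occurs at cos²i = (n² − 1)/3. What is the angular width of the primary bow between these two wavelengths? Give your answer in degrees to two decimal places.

1.44°

At 417 nm (n = 1.342): cos²i = 0.26699 → i = 58.888°, r = 39.641°, D_min = 139.213°, rainbow angle = 40.787°.
At 669 nm (n = 1.332): cos²i = 0.25807 → i = 59.469°, r = 40.290°, D_min = 137.776°, rainbow angle = 42.224°.
Angular width = |40.787° − 42.224°| = 1.437°.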